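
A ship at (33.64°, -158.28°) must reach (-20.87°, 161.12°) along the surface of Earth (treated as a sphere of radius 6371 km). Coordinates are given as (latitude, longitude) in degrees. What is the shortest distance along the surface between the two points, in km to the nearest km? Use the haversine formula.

Let φ₁ = 0.5871 rad, φ₂ = -0.3643 rad, and Δλ = -0.7086 rad.
Haversine: a = sin²(Δφ/2) + cos φ₁ cos φ₂ sin²(Δλ/2) = 0.2097 + (0.8325)(0.9344)(0.1204) = 0.30335.
Central angle c = 2·arcsin(√a) = 1.16658 rad.
Distance = R·c = 6371 × 1.1666 ≈ 7432 km.

7432 km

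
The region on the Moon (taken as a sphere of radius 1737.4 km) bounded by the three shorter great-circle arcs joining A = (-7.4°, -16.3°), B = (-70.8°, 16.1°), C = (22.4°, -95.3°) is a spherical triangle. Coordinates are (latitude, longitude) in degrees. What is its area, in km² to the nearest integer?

Side lengths (central angles): a = 2.0610, b = 1.4446, c = 1.1626 rad; semiperimeter s = 2.3341.
By l'Huilier's theorem, tan(E/4) = √[tan(s/2) tan((s−a)/2) tan((s−b)/2) tan((s−c)/2)], giving spherical excess E = 1.2347 rad.
Area = E·R² = 1.2347 × (1737.4)² ≈ 3727128 km².

3727128 km²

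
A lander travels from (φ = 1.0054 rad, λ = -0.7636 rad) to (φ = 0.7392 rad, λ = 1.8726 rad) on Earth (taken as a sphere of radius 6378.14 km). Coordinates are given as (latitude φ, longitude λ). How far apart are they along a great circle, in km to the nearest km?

8588 km

Let φ₁ = 1.0054 rad, φ₂ = 0.7392 rad, and Δλ = 2.6362 rad.
cos c = sin φ₁ sin φ₂ + cos φ₁ cos φ₂ cos Δλ = (0.8444)(0.6737) + (0.5358)(0.7390)(-0.8750) = 0.22243,
so c = arccos(0.22243) = 1.34649 rad.
Distance = R·c = 6378.14 × 1.3465 ≈ 8588 km.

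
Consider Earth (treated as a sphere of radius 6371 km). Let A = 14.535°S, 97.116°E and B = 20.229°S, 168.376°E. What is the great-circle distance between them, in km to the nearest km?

7534 km

With latitudes φ₁ = -14.535°, φ₂ = -20.229° and longitude difference Δλ = 71.260°:
cos c = sin φ₁ sin φ₂ + cos φ₁ cos φ₂ cos Δλ = (-0.2510)(-0.3458) + (0.9680)(0.9383)(0.3213) = 0.37859,
so c = arccos(0.37859) = 1.18253 rad.
Distance = R·c = 6371 × 1.1825 ≈ 7534 km.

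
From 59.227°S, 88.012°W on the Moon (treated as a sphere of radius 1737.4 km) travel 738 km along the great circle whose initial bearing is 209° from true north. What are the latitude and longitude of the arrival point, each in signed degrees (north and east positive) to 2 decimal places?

-75.30°, -139.94°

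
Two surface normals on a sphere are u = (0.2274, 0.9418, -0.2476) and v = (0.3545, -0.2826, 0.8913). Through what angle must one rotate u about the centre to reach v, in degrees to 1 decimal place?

u·v = -0.4062; |u| = 1.0000, |v| = 1.0000.
cos θ = (u·v)/(|u||v|) = -0.4062, so θ = 114.0°.

114.0°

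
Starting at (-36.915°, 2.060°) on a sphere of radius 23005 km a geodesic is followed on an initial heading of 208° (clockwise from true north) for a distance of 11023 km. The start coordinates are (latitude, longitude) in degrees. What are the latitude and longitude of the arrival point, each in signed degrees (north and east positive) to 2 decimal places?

Angular distance δ = d/R = 11023/23005 = 0.47916 rad; initial bearing θ = 3.6303 rad.
sin φ₂ = sin φ₁ cos δ + cos φ₁ sin δ cos θ = (-0.6006)(0.8874) + (0.7995)(0.4610)(-0.8829) = -0.8584, so φ₂ = -59.14°.
Δλ = atan2(sin θ sin δ cos φ₁, cos δ − sin φ₁ sin φ₂) = atan2(-0.1731, 0.3718) = -24.961°.
λ₂ = 2.060° − 24.961° = -22.90°.

-59.14°, -22.90°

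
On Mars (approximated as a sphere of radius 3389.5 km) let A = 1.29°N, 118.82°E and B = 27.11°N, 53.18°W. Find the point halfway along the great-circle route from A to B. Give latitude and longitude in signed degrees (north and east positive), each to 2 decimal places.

70.29°, 72.49°

The central angle between A and B is δ = 2.6280 rad.
With f = 0.5, the slerp weights are sin((1−f)δ)/sin δ = 1.9687 and sin(fδ)/sin δ = 1.9687.
Weighted sum of the unit vectors: (1.9687)·(-0.4819,0.8759,0.0225) + (1.9687)·(0.5335,-0.7126,0.4557) = (0.1014, 0.3216, 0.9414).
Converting back: φ = atan2(z, √(x²+y²)) = 70.29°, λ = atan2(y, x) = 72.49°.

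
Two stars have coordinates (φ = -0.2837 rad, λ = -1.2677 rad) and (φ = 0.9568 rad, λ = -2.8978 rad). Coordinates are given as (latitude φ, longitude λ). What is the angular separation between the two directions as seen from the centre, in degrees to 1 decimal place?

105.2°

In radians: φ₁ = -0.2837, φ₂ = 0.9568, Δλ = -93.398° = -1.6301 rad.
cos c = sin φ₁ sin φ₂ + cos φ₁ cos φ₂ cos Δλ = (-0.2799)(0.8174) + (0.9600)(0.5761)(-0.0593) = -0.26157,
so c = arccos(-0.26157) = 1.83544 rad.
So the angular separation is 105.2°.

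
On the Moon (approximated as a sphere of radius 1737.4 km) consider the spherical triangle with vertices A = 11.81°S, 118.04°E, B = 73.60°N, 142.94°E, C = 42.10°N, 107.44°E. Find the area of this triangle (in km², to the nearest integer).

Side lengths (central angles): a = 0.6203, b = 0.9562, c = 1.5164 rad; semiperimeter s = 1.5465.
By l'Huilier's theorem, tan(E/4) = √[tan(s/2) tan((s−a)/2) tan((s−b)/2) tan((s−c)/2)], giving spherical excess E = 0.1885 rad.
Area = E·R² = 0.1885 × (1737.4)² ≈ 568935 km².

568935 km²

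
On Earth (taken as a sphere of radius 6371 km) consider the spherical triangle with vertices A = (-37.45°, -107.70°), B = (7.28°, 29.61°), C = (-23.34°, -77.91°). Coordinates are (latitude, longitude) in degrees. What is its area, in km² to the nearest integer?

23886595 km²

Side lengths (central angles): a = 1.9012, b = 0.5084, c = 2.2861 rad; semiperimeter s = 2.3479.
By l'Huilier's theorem, tan(E/4) = √[tan(s/2) tan((s−a)/2) tan((s−b)/2) tan((s−c)/2)], giving spherical excess E = 0.5885 rad.
Area = E·R² = 0.5885 × (6371)² ≈ 23886595 km².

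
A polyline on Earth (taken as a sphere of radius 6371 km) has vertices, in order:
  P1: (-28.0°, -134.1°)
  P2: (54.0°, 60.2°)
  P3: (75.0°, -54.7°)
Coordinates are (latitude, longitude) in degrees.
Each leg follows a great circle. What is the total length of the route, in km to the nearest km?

Leg P1→P2: central angle 2.6524 rad, distance 16898.5 km.
Leg P2→P3: central angle 0.7707 rad, distance 4910.4 km.
Total: 16898.5 + 4910.4 ≈ 21809 km.

21809 km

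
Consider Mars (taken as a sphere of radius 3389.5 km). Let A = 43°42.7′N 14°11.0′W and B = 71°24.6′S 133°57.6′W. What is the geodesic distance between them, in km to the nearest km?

8300 km

In radians: φ₁ = 0.7629, φ₂ = -1.2463, Δλ = -119.777° = -2.0905 rad.
Haversine: a = sin²(Δφ/2) + cos φ₁ cos φ₂ sin²(Δλ/2) = 0.7123 + (0.7228)(0.3188)(0.7483) = 0.88471.
Central angle c = 2·arcsin(√a) = 2.44872 rad.
Distance = R·c = 3389.5 × 2.4487 ≈ 8300 km.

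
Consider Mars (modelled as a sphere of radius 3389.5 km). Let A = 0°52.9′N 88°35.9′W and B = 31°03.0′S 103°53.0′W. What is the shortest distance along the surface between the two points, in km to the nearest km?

With latitudes φ₁ = 0.882°, φ₂ = -31.050° and longitude difference Δλ = -15.285°:
cos c = sin φ₁ sin φ₂ + cos φ₁ cos φ₂ cos Δλ = (0.0154)(-0.5158) + (0.9999)(0.8567)(0.9646) = 0.81838,
so c = arccos(0.81838) = 0.61221 rad.
Distance = R·c = 3389.5 × 0.6122 ≈ 2075 km.

2075 km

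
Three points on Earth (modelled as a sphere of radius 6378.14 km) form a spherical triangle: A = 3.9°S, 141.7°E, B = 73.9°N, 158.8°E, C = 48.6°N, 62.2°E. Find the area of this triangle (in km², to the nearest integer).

27684021 km²

Side lengths (central angles): a = 0.7959, b = 1.5015, c = 1.3704 rad; semiperimeter s = 1.8339.
By l'Huilier's theorem, tan(E/4) = √[tan(s/2) tan((s−a)/2) tan((s−b)/2) tan((s−c)/2)], giving spherical excess E = 0.6805 rad.
Area = E·R² = 0.6805 × (6378.14)² ≈ 27684021 km².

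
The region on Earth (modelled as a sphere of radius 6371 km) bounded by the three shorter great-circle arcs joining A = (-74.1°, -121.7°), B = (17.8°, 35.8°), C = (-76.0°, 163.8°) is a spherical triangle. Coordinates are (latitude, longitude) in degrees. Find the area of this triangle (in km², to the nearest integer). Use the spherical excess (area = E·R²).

Side lengths (central angles): a = 2.0246, b = 0.3147, c = 2.1353 rad; semiperimeter s = 2.2373.
By l'Huilier's theorem, tan(E/4) = √[tan(s/2) tan((s−a)/2) tan((s−b)/2) tan((s−c)/2)], giving spherical excess E = 0.5044 rad.
Area = E·R² = 0.5044 × (6371)² ≈ 20474824 km².

20474824 km²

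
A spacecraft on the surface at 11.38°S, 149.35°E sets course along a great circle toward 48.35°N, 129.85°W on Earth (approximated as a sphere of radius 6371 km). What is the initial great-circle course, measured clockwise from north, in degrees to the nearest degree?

Δλ = 80.800° = 1.4102 rad.
y = sin Δλ · cos φ₂ = (0.9871)(0.6646) = 0.6560
x = cos φ₁ sin φ₂ − sin φ₁ cos φ₂ cos Δλ = (0.9803)(0.7472) − (-0.1973)(0.6646)(0.1599) = 0.7535
θ = atan2(y, x) = 41.04°, so the bearing is 41°.

41°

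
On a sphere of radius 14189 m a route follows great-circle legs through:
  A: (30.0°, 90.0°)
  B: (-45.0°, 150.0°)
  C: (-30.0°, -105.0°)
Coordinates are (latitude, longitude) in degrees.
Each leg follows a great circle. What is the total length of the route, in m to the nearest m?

Leg A→B: central angle 1.6182 rad, distance 22960.4 m.
Leg B→C: central angle 1.3745 rad, distance 19502.5 m.
Total: 22960.4 + 19502.5 ≈ 42463 m.

42463 m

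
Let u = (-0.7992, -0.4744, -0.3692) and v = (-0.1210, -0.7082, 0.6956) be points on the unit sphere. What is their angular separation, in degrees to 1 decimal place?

79.9°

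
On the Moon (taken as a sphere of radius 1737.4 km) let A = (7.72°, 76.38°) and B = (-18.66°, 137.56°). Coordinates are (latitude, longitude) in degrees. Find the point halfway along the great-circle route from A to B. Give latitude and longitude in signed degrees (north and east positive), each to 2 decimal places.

-6.35°, 106.21°

The central angle between A and B is δ = 1.1488 rad.
With f = 0.5, the slerp weights are sin((1−f)δ)/sin δ = 0.5956 and sin(fδ)/sin δ = 0.5956.
Weighted sum of the unit vectors: (0.5956)·(0.2333,0.9631,0.1343) + (0.5956)·(-0.6992,0.6393,-0.3200) = (-0.2774, 0.9544, -0.1106).
Converting back: φ = atan2(z, √(x²+y²)) = -6.35°, λ = atan2(y, x) = 106.21°.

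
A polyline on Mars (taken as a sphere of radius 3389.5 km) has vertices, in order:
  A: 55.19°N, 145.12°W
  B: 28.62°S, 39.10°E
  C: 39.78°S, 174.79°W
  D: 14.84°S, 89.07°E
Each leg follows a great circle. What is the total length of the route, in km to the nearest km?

Leg A→B: central angle 2.6748 rad, distance 9066.3 km.
Leg B→C: central angle 1.8271 rad, distance 6193.0 km.
Leg C→D: central angle 1.4863 rad, distance 5037.7 km.
Total: 9066.3 + 6193.0 + 5037.7 ≈ 20297 km.

20297 km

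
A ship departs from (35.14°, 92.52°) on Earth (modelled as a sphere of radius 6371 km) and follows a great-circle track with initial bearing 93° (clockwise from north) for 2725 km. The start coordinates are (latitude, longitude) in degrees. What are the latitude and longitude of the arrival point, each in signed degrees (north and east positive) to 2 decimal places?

30.40°, 121.22°

Angular distance δ = d/R = 2725/6371 = 0.42772 rad; initial bearing θ = 1.6232 rad.
sin φ₂ = sin φ₁ cos δ + cos φ₁ sin δ cos θ = (0.5756)(0.9099) + (0.8177)(0.4148)(-0.0523) = 0.5060, so φ₂ = 30.40°.
Δλ = atan2(sin θ sin δ cos φ₁, cos δ − sin φ₁ sin φ₂) = atan2(0.3387, 0.6187) = 28.701°.
λ₂ = 92.520° + 28.701° = 121.22°.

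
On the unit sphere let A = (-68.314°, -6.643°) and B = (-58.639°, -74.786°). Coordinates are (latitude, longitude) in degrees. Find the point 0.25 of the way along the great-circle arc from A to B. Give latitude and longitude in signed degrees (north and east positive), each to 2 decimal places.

-69.11°, -27.36°

The central angle between A and B is δ = 0.5255 rad.
With f = 0.25, the slerp weights are sin((1−f)δ)/sin δ = 0.7655 and sin(fδ)/sin δ = 0.2611.
Weighted sum of the unit vectors: (0.7655)·(0.3670,-0.0427,-0.9292) + (0.2611)·(0.1366,-0.5022,-0.8539) = (0.3166, -0.1639, -0.9343).
Converting back: φ = atan2(z, √(x²+y²)) = -69.11°, λ = atan2(y, x) = -27.36°.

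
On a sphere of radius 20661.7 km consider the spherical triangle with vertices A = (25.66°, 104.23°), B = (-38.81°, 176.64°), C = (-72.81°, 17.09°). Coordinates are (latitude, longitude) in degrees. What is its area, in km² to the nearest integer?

Side lengths (central angles): a = 1.1778, b = 1.9827, c = 1.6300 rad; semiperimeter s = 2.3953.
By l'Huilier's theorem, tan(E/4) = √[tan(s/2) tan((s−a)/2) tan((s−b)/2) tan((s−c)/2)], giving spherical excess E = 1.4777 rad.
Area = E·R² = 1.4777 × (20661.7)² ≈ 630836015 km².

630836015 km²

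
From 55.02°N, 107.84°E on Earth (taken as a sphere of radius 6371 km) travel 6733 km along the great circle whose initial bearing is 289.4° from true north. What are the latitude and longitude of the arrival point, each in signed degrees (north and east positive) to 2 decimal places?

34.66°, 20.97°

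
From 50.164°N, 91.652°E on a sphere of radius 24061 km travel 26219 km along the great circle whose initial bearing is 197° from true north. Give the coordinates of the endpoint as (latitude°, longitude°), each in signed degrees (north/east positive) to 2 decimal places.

Angular distance δ = d/R = 26219/24061 = 1.08969 rad; initial bearing θ = 3.4383 rad.
sin φ₂ = sin φ₁ cos δ + cos φ₁ sin δ cos θ = (0.7679)(0.4628) + (0.6406)(0.8865)(-0.9563) = -0.1877, so φ₂ = -10.82°.
Δλ = atan2(sin θ sin δ cos φ₁, cos δ − sin φ₁ sin φ₂) = atan2(-0.1660, 0.6069) = -15.300°.
λ₂ = 91.652° − 15.300° = 76.35°.

-10.82°, 76.35°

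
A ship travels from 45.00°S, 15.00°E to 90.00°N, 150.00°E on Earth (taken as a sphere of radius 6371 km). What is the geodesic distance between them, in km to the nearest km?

With latitudes φ₁ = -45.000°, φ₂ = 90.000° and longitude difference Δλ = 135.000°:
cos c = sin φ₁ sin φ₂ + cos φ₁ cos φ₂ cos Δλ = (-0.7071)(1.0000) + (0.7071)(0.0000)(-0.7071) = -0.70711,
so c = arccos(-0.70711) = 2.35619 rad.
Distance = R·c = 6371 × 2.3562 ≈ 15011 km.

15011 km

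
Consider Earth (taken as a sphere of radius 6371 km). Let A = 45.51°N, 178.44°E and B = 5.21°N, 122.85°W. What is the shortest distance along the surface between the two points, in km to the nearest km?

7195 km

Let φ₁ = 0.7943 rad, φ₂ = 0.0909 rad, and Δλ = 1.0247 rad.
cos c = sin φ₁ sin φ₂ + cos φ₁ cos φ₂ cos Δλ = (0.7134)(0.0908) + (0.7008)(0.9959)(0.5194) = 0.42724,
so c = arccos(0.42724) = 1.12936 rad.
Distance = R·c = 6371 × 1.1294 ≈ 7195 km.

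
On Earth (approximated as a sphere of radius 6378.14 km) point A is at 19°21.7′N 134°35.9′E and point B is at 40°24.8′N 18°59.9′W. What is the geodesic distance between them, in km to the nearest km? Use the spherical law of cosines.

With latitudes φ₁ = 19.362°, φ₂ = 40.413° and longitude difference Δλ = -153.597°:
cos c = sin φ₁ sin φ₂ + cos φ₁ cos φ₂ cos Δλ = (0.3315)(0.6483) + (0.9434)(0.7614)(-0.8957) = -0.42847,
so c = arccos(-0.42847) = 2.01359 rad.
Distance = R·c = 6378.14 × 2.0136 ≈ 12843 km.

12843 km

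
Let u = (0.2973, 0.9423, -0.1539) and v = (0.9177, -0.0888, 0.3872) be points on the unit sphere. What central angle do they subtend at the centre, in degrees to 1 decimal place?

82.6°

u·v = 0.1296; |u| = 1.0000, |v| = 1.0000.
cos θ = (u·v)/(|u||v|) = 0.1296, so θ = 82.6°.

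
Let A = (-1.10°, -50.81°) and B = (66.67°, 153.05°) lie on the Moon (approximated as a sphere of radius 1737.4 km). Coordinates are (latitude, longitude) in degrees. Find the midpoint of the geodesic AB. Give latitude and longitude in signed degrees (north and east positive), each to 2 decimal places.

Central angle δ = 1.9603 rad. Interpolating on the sphere with fraction f = 0.5:
P = [sin((1−f)δ)·A + sin(fδ)·B] / sin δ = 0.8978·A + 0.8978·B in Cartesian coordinates,
giving P = (0.2503, -0.5346, 0.8072), i.e. latitude 53.82°, longitude -64.91°.

53.82°, -64.91°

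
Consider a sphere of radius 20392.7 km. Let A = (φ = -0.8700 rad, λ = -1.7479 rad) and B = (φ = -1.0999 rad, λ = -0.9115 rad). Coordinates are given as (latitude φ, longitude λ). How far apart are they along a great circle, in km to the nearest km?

10213 km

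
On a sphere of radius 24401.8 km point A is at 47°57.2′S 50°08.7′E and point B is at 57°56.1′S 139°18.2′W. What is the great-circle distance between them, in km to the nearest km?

In radians: φ₁ = -0.8369, φ₂ = -1.0112, Δλ = 170.552° = 2.9767 rad.
Haversine: a = sin²(Δφ/2) + cos φ₁ cos φ₂ sin²(Δλ/2) = 0.0076 + (0.6697)(0.5309)(0.9932) = 0.36071.
Central angle c = 2·arcsin(√a) = 1.28847 rad.
Distance = R·c = 24401.8 × 1.2885 ≈ 31441 km.

31441 km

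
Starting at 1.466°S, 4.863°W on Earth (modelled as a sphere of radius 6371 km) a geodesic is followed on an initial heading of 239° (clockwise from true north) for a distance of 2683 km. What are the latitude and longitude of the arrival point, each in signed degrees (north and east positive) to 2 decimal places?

-13.52°, -25.99°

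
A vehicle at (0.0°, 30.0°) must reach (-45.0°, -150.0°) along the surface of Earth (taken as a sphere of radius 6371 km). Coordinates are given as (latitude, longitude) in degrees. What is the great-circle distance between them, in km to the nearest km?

15011 km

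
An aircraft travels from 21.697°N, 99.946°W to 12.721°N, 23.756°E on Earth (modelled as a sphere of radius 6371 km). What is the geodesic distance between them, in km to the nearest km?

12780 km

In radians: φ₁ = 0.3787, φ₂ = 0.2220, Δλ = 123.702° = 2.1590 rad.
cos c = sin φ₁ sin φ₂ + cos φ₁ cos φ₂ cos Δλ = (0.3697)(0.2202) + (0.9292)(0.9755)(-0.5549) = -0.42150,
so c = arccos(-0.42150) = 2.00589 rad.
Distance = R·c = 6371 × 2.0059 ≈ 12780 km.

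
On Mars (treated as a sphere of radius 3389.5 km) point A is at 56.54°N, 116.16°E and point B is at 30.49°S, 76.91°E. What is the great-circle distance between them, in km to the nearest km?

With latitudes φ₁ = 56.540°, φ₂ = -30.490° and longitude difference Δλ = -39.250°:
cos c = sin φ₁ sin φ₂ + cos φ₁ cos φ₂ cos Δλ = (0.8343)(-0.5074) + (0.5514)(0.8617)(0.7744) = -0.05538,
so c = arccos(-0.05538) = 1.62620 rad.
Distance = R·c = 3389.5 × 1.6262 ≈ 5512 km.

5512 km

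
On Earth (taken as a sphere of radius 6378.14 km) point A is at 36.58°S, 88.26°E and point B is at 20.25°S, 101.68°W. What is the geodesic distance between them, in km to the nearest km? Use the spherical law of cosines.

In radians: φ₁ = -0.6384, φ₂ = -0.3534, Δλ = 170.060° = 2.9681 rad.
cos c = sin φ₁ sin φ₂ + cos φ₁ cos φ₂ cos Δλ = (-0.5959)(-0.3461) + (0.8030)(0.9382)(-0.9850) = -0.53582,
so c = arccos(-0.53582) = 2.13627 rad.
Distance = R·c = 6378.14 × 2.1363 ≈ 13625 km.

13625 km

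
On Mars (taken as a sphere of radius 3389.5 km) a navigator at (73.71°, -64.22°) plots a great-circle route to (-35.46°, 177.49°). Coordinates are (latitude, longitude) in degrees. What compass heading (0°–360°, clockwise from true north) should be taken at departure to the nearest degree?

286°

With φ₁ = 1.2865, φ₂ = -0.6189, Δλ = -2.0645 rad, the forward-azimuth formula gives
θ = atan2( sin Δλ cos φ₂ , cos φ₁ sin φ₂ − sin φ₁ cos φ₂ cos Δλ ) = atan2(-0.7172, 0.2078) = -73.84°.
Adding 360° brings this into [0°, 360°): 286°.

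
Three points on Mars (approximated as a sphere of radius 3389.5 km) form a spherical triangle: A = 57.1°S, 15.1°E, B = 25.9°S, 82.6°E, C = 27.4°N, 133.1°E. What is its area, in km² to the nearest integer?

Side lengths (central angles): a = 1.2588, b = 2.2304, c = 0.9840 rad; semiperimeter s = 2.2366.
By l'Huilier's theorem, tan(E/4) = √[tan(s/2) tan((s−a)/2) tan((s−b)/2) tan((s−c)/2)], giving spherical excess E = 0.1976 rad.
Area = E·R² = 0.1976 × (3389.5)² ≈ 2269946 km².

2269946 km²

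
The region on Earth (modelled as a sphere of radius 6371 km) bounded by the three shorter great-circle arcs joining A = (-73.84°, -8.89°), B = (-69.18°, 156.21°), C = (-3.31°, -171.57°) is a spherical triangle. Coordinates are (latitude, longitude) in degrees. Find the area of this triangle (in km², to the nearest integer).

10799960 km²

Side lengths (central angles): a = 1.2088, b = 1.7822, c = 0.6399 rad; semiperimeter s = 1.8154.
By l'Huilier's theorem, tan(E/4) = √[tan(s/2) tan((s−a)/2) tan((s−b)/2) tan((s−c)/2)], giving spherical excess E = 0.2661 rad.
Area = E·R² = 0.2661 × (6371)² ≈ 10799960 km².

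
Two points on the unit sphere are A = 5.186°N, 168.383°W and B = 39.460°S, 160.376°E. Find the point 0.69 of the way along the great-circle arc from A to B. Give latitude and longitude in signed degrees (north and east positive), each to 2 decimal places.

-26.25°, 172.15°

Central angle δ = 0.9273 rad. Interpolating on the sphere with fraction f = 0.69:
P = [sin((1−f)δ)·A + sin(fδ)·B] / sin δ = 0.3544·A + 0.7463·B in Cartesian coordinates,
giving P = (-0.8885, 0.1224, -0.4423), i.e. latitude -26.25°, longitude 172.15°.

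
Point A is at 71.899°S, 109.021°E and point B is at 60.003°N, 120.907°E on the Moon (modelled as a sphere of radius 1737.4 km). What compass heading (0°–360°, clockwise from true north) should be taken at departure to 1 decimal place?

8.0°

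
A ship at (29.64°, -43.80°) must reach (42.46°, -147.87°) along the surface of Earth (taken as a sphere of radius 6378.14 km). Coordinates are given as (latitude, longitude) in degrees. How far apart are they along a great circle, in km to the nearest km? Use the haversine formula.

8878 km

Let φ₁ = 0.5173 rad, φ₂ = 0.7411 rad, and Δλ = -1.8164 rad.
Haversine: a = sin²(Δφ/2) + cos φ₁ cos φ₂ sin²(Δλ/2) = 0.0125 + (0.8691)(0.7377)(0.6216) = 0.41101.
Central angle c = 2·arcsin(√a) = 1.39187 rad.
Distance = R·c = 6378.14 × 1.3919 ≈ 8878 km.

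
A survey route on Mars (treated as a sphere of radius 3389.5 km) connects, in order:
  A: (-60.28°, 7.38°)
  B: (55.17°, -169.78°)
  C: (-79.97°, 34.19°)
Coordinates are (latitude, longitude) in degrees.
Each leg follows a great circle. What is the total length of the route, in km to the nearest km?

19447 km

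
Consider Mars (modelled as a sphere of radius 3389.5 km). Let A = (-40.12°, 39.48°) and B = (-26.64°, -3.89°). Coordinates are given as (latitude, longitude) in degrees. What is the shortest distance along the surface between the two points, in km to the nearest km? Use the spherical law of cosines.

2260 km

With latitudes φ₁ = -40.120°, φ₂ = -26.640° and longitude difference Δλ = -43.370°:
cos c = sin φ₁ sin φ₂ + cos φ₁ cos φ₂ cos Δλ = (-0.6444)(-0.4484) + (0.7647)(0.8938)(0.7269) = 0.78581,
so c = arccos(0.78581) = 0.66680 rad.
Distance = R·c = 3389.5 × 0.6668 ≈ 2260 km.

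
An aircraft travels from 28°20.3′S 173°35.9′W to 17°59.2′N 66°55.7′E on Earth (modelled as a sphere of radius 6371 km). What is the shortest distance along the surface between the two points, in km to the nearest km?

13783 km

In radians: φ₁ = -0.4946, φ₂ = 0.3139, Δλ = -119.473° = -2.0852 rad.
cos c = sin φ₁ sin φ₂ + cos φ₁ cos φ₂ cos Δλ = (-0.4747)(0.3088) + (0.8802)(0.9511)(-0.4920) = -0.55847,
so c = arccos(-0.55847) = 2.16334 rad.
Distance = R·c = 6371 × 2.1633 ≈ 13783 km.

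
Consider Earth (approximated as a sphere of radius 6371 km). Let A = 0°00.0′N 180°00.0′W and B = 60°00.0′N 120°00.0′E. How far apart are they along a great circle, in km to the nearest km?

8398 km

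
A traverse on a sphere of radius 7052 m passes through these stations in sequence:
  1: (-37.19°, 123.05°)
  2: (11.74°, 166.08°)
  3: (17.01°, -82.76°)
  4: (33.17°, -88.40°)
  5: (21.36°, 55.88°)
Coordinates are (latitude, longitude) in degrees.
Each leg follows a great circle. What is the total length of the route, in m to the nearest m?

Leg 1→2: central angle 1.1072 rad, distance 7808.0 m.
Leg 2→3: central angle 1.8530 rad, distance 13067.1 m.
Leg 3→4: central angle 0.2956 rad, distance 2084.9 m.
Leg 4→5: central angle 2.0193 rad, distance 14240.2 m.
Total: 7808.0 + 13067.1 + 2084.9 + 14240.2 ≈ 37200 m.

37200 m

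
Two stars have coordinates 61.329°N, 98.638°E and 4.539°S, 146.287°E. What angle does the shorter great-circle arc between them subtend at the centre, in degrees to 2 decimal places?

75.36°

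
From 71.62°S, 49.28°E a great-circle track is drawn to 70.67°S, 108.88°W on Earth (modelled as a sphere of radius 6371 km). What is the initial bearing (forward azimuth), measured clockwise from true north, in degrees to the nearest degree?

192°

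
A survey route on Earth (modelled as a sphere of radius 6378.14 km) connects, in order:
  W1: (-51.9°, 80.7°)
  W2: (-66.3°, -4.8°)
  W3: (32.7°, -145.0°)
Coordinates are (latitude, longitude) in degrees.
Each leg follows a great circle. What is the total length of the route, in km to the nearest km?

20177 km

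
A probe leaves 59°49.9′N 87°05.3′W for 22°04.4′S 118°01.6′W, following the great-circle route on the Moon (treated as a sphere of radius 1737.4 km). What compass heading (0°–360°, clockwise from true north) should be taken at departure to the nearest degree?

209°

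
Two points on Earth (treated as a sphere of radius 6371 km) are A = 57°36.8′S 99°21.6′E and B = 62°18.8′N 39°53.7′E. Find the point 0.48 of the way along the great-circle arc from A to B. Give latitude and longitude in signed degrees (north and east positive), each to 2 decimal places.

The central angle between A and B is δ = 2.2412 rad.
With f = 0.48, the slerp weights are sin((1−f)δ)/sin δ = 1.1728 and sin(fδ)/sin δ = 1.1230.
Weighted sum of the unit vectors: (1.1728)·(-0.0871,0.5285,-0.8445) + (1.1230)·(0.3565,0.2980,0.8855) = (0.2982, 0.9545, 0.0041).
Converting back: φ = atan2(z, √(x²+y²)) = 0.23°, λ = atan2(y, x) = 72.65°.

0.23°, 72.65°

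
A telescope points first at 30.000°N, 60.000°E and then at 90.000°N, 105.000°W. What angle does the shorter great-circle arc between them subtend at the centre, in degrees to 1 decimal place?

In radians: φ₁ = 0.5236, φ₂ = 1.5708, Δλ = -165.000° = -2.8798 rad.
Haversine: a = sin²(Δφ/2) + cos φ₁ cos φ₂ sin²(Δλ/2) = 0.2500 + (0.8660)(0.0000)(0.9830) = 0.25000.
Central angle c = 2·arcsin(√a) = 1.04720 rad.
So the angular separation is 60.0°.

60.0°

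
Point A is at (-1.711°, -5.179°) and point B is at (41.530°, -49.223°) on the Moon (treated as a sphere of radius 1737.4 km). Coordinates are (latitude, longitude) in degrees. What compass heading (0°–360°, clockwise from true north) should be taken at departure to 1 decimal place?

Δλ = -44.044° = -0.7687 rad.
y = sin Δλ · cos φ₂ = (-0.6952)(0.7486) = -0.5204
x = cos φ₁ sin φ₂ − sin φ₁ cos φ₂ cos Δλ = (0.9996)(0.6630) − (-0.0299)(0.7486)(0.7188) = 0.6788
θ = atan2(y, x) = -37.48°; adding 360° gives 322.5°.

322.5°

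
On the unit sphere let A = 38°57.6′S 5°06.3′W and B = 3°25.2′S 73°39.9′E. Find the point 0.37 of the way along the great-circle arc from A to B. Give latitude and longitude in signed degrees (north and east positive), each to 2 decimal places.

Central angle δ = 1.3810 rad. Interpolating on the sphere with fraction f = 0.37:
P = [sin((1−f)δ)·A + sin(fδ)·B] / sin δ = 0.7783·A + 0.4980·B in Cartesian coordinates,
giving P = (0.7426, 0.4232, -0.5191), i.e. latitude -31.27°, longitude 29.68°.

-31.27°, 29.68°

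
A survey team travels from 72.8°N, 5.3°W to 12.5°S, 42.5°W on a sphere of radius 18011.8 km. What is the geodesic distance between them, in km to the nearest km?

27875 km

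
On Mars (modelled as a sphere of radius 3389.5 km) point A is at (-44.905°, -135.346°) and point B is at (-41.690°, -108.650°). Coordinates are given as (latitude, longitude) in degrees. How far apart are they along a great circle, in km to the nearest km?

Let φ₁ = -0.7837 rad, φ₂ = -0.7276 rad, and Δλ = 0.4659 rad.
cos c = sin φ₁ sin φ₂ + cos φ₁ cos φ₂ cos Δλ = (-0.7059)(-0.6651) + (0.7083)(0.7468)(0.8934) = 0.94205,
so c = arccos(0.94205) = 0.34212 rad.
Distance = R·c = 3389.5 × 0.3421 ≈ 1160 km.

1160 km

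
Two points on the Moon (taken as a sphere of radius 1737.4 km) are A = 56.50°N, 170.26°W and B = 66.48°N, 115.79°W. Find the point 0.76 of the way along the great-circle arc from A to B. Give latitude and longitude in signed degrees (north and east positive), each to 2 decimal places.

66.20°, -131.85°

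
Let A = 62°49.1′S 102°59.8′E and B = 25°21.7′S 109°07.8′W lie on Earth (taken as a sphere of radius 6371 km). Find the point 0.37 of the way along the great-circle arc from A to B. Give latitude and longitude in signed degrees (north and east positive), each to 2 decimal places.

The central angle between A and B is δ = 1.5393 rad.
With f = 0.37, the slerp weights are sin((1−f)δ)/sin δ = 0.8252 and sin(fδ)/sin δ = 0.5395.
Weighted sum of the unit vectors: (0.8252)·(-0.1027,0.4451,-0.8896) + (0.5395)·(-0.2961,-0.8537,-0.4283) = (-0.2445, -0.0933, -0.9651).
Converting back: φ = atan2(z, √(x²+y²)) = -74.83°, λ = atan2(y, x) = -159.11°.

-74.83°, -159.11°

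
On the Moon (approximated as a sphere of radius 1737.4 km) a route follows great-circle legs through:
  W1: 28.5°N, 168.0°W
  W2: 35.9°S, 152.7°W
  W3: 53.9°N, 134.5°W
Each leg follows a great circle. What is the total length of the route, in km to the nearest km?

4766 km

Leg W1→W2: central angle 1.1518 rad, distance 2001.1 km.
Leg W2→W3: central angle 1.5912 rad, distance 2764.5 km.
Total: 2001.1 + 2764.5 ≈ 4766 km.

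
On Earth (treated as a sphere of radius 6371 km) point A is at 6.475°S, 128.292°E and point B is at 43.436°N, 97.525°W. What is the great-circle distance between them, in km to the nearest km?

13953 km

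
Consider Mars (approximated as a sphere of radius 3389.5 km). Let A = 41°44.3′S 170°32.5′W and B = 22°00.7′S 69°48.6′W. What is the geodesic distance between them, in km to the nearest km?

4914 km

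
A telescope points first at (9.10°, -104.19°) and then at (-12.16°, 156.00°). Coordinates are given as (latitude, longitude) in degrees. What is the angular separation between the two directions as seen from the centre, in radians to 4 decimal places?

Let φ₁ = 0.1588 rad, φ₂ = -0.2122 rad, and Δλ = -1.7420 rad.
cos c = sin φ₁ sin φ₂ + cos φ₁ cos φ₂ cos Δλ = (0.1582)(-0.2106) + (0.9874)(0.9776)(-0.1704) = -0.19778,
so c = arccos(-0.19778) = 1.76989 rad.
So the angular separation is 1.7699 rad.

1.7699 rad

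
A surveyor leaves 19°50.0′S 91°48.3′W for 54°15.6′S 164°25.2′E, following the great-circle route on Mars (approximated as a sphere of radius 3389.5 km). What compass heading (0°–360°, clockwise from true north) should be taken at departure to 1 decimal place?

Δλ = -103.775° = -1.8112 rad.
y = sin Δλ · cos φ₂ = (-0.9712)(0.5841) = -0.5673
x = cos φ₁ sin φ₂ − sin φ₁ cos φ₂ cos Δλ = (0.9407)(-0.8117) − (-0.3393)(0.5841)(-0.2381) = -0.8107
θ = atan2(y, x) = -145.02°; adding 360° gives 215.0°.

215.0°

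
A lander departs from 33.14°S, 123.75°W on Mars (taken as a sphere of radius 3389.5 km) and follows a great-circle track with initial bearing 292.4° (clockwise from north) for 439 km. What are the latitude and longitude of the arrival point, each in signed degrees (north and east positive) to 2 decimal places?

Angular distance δ = d/R = 439/3389.5 = 0.12952 rad; initial bearing θ = 5.1033 rad.
sin φ₂ = sin φ₁ cos δ + cos φ₁ sin δ cos θ = (-0.5467)(0.9916) + (0.8373)(0.1292)(0.3811) = -0.5009, so φ₂ = -30.06°.
Δλ = atan2(sin θ sin δ cos φ₁, cos δ − sin φ₁ sin φ₂) = atan2(-0.1000, 0.7178) = -7.930°.
λ₂ = -123.750° − 7.930° = -131.68°.

-30.06°, -131.68°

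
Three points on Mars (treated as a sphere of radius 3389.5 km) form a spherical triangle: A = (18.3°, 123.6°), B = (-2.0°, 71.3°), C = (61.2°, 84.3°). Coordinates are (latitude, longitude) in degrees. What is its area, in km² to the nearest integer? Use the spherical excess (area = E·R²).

Side lengths (central angles): a = 1.1168, b = 0.8904, c = 0.9652 rad; semiperimeter s = 1.4862.
By l'Huilier's theorem, tan(E/4) = √[tan(s/2) tan((s−a)/2) tan((s−b)/2) tan((s−c)/2)], giving spherical excess E = 0.4719 rad.
Area = E·R² = 0.4719 × (3389.5)² ≈ 5421516 km².

5421516 km²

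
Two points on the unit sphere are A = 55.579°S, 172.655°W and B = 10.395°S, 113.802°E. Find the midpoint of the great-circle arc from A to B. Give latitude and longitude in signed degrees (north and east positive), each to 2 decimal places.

Central angle δ = 1.2594 rad. Interpolating on the sphere with fraction f = 0.5:
P = [sin((1−f)δ)·A + sin(fδ)·B] / sin δ = 0.6187·A + 0.6187·B in Cartesian coordinates,
giving P = (-0.5924, 0.5120, -0.6220), i.e. latitude -38.46°, longitude 139.16°.

-38.46°, 139.16°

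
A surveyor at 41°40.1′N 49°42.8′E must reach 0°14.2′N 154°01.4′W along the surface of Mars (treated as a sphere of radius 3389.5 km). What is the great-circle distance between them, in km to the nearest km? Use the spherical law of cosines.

Let φ₁ = 0.7272 rad, φ₂ = 0.0041 rad, and Δλ = 2.7273 rad.
cos c = sin φ₁ sin φ₂ + cos φ₁ cos φ₂ cos Δλ = (0.6648)(0.0041) + (0.7470)(1.0000)(-0.9154) = -0.68106,
so c = arccos(-0.68106) = 2.32001 rad.
Distance = R·c = 3389.5 × 2.3200 ≈ 7864 km.

7864 km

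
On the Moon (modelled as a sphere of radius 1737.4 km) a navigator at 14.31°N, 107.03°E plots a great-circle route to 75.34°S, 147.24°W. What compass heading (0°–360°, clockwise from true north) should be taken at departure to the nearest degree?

165°

With φ₁ = 0.2498, φ₂ = -1.3149, Δλ = 1.8453 rad, the forward-azimuth formula gives
θ = atan2( sin Δλ cos φ₂ , cos φ₁ sin φ₂ − sin φ₁ cos φ₂ cos Δλ ) = atan2(0.2436, -0.9205) = 165.18°.
So the initial bearing is 165°.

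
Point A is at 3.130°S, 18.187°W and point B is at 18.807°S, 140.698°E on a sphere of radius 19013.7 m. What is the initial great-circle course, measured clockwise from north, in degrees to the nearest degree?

137°

With φ₁ = -0.0546, φ₂ = -0.3282, Δλ = 2.7731 rad, the forward-azimuth formula gives
θ = atan2( sin Δλ cos φ₂ , cos φ₁ sin φ₂ − sin φ₁ cos φ₂ cos Δλ ) = atan2(0.3410, -0.3701) = 137.34°.
So the initial bearing is 137°.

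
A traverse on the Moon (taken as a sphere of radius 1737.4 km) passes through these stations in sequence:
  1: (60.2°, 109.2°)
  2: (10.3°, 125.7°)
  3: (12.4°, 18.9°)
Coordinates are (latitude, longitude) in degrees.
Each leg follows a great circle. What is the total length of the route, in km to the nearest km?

Leg 1→2: central angle 0.8970 rad, distance 1558.4 km.
Leg 2→3: central angle 1.8125 rad, distance 3149.0 km.
Total: 1558.4 + 3149.0 ≈ 4707 km.

4707 km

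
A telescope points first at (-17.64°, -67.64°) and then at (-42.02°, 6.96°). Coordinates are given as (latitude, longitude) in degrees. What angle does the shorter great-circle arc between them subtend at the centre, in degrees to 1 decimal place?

67.0°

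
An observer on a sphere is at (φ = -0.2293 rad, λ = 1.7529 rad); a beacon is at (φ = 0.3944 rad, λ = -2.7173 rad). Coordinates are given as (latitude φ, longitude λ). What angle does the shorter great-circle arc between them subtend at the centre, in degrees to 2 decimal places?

107.64°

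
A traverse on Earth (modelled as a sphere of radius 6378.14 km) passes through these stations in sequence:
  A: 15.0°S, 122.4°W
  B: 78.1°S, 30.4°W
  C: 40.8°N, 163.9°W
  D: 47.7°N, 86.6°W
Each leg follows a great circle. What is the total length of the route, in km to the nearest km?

29781 km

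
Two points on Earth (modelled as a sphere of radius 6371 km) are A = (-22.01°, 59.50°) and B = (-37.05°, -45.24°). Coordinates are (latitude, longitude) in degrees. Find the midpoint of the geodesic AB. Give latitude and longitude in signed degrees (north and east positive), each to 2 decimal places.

-42.72°, 12.67°

Central angle δ = 1.5333 rad. Interpolating on the sphere with fraction f = 0.5:
P = [sin((1−f)δ)·A + sin(fδ)·B] / sin δ = 0.6942·A + 0.6942·B in Cartesian coordinates,
giving P = (0.7168, 0.1611, -0.6784), i.e. latitude -42.72°, longitude 12.67°.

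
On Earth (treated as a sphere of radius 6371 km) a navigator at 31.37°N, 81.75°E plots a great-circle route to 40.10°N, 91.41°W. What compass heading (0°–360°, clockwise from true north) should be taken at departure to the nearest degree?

354°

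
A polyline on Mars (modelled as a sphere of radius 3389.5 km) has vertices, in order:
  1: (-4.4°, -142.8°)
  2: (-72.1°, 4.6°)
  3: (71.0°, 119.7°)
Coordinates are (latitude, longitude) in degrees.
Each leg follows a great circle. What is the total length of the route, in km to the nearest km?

15446 km

Leg 1→2: central angle 1.7570 rad, distance 5955.5 km.
Leg 2→3: central angle 2.7999 rad, distance 9490.4 km.
Total: 5955.5 + 9490.4 ≈ 15446 km.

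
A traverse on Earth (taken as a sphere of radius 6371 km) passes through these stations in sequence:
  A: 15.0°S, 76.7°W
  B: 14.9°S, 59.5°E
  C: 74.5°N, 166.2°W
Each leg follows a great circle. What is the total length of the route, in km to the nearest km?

26991 km

Leg A→B: central angle 2.2233 rad, distance 14164.6 km.
Leg B→C: central angle 2.0132 rad, distance 12826.3 km.
Total: 14164.6 + 12826.3 ≈ 26991 km.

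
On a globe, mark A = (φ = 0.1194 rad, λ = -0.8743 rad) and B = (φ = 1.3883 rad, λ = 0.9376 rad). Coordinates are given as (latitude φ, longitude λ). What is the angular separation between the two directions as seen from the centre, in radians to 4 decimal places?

In radians: φ₁ = 0.1194, φ₂ = 1.3883, Δλ = 103.814° = 1.8119 rad.
cos c = sin φ₁ sin φ₂ + cos φ₁ cos φ₂ cos Δλ = (0.1191)(0.9834) + (0.9929)(0.1815)(-0.2388) = 0.07411,
so c = arccos(0.07411) = 1.49662 rad.
So the angular separation is 1.4966 rad.

1.4966 rad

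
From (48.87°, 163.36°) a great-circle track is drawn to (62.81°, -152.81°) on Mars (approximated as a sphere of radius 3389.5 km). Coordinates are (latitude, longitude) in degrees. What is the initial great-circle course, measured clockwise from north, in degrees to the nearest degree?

43°

With φ₁ = 0.8529, φ₂ = 1.0962, Δλ = 0.7650 rad, the forward-azimuth formula gives
θ = atan2( sin Δλ cos φ₂ , cos φ₁ sin φ₂ − sin φ₁ cos φ₂ cos Δλ ) = atan2(0.3164, 0.3368) = 43.22°.
So the initial bearing is 43°.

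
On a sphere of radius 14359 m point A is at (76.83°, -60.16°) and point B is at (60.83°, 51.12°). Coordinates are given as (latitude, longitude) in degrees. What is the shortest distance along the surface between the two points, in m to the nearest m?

9000 m

Let φ₁ = 1.3409 rad, φ₂ = 1.0617 rad, and Δλ = 1.9422 rad.
Haversine: a = sin²(Δφ/2) + cos φ₁ cos φ₂ sin²(Δλ/2) = 0.0194 + (0.2278)(0.4874)(0.6815) = 0.09505.
Central angle c = 2·arcsin(√a) = 0.62680 rad.
Distance = R·c = 14359 × 0.6268 ≈ 9000 m.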